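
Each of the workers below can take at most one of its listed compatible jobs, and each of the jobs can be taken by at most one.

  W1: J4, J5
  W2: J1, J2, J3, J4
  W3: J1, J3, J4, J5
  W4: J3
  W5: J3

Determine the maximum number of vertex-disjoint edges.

Unit-capacity flow: source→left, listed edges, right→sink; max matching = max flow.
Augmenting path W1→J4 (+1); matched 1.
Augmenting path W2→J1 (+1); matched 2.
Augmenting path W3→J3 (+1); matched 3.
Augmenting path W4→J3→W3→J5 (+1); matched 4.
No augmenting path remains; maximum matching = 4.
König certificate: {W1, W2, W3, J3} is a vertex cover of size 4 (every listed pair touches it), so no matching can be larger.

4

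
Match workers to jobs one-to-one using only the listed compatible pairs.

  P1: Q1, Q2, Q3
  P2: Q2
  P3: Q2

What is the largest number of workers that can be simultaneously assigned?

Unit-capacity flow: source→left, listed edges, right→sink; max matching = max flow.
Augmenting path P1→Q1 (+1); matched 1.
Augmenting path P2→Q2 (+1); matched 2.
No augmenting path remains; maximum matching = 2.
König certificate: {P1, Q2} is a vertex cover of size 2 (every listed pair touches it), so no matching can be larger.

2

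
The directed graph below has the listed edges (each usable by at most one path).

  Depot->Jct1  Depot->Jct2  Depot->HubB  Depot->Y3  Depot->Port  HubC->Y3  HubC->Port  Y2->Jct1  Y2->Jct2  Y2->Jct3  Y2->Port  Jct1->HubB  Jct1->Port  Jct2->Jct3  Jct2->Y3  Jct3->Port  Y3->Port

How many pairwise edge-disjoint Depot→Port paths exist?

Assign every edge capacity 1; by Menger, the answer equals the max flow.
Path Depot→Port (+1); total 1.
Path Depot→Jct1→Port (+1); total 2.
Path Depot→Y3→Port (+1); total 3.
Path Depot→Jct2→Jct3→Port (+1); total 4.
No residual Depot→Port path; max flow = 4.
Certifying cut of size 4: {Depot→Jct1, Depot→Jct2, Depot→Port, Depot→Y3}.

4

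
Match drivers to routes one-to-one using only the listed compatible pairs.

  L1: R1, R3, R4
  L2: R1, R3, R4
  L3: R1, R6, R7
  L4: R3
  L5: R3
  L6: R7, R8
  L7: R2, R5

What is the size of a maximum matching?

Unit-capacity flow: source→left, listed edges, right→sink; max matching = max flow.
Augmenting path L1→R1 (+1); matched 1.
Augmenting path L2→R3 (+1); matched 2.
Augmenting path L3→R6 (+1); matched 3.
Augmenting path L6→R7 (+1); matched 4.
Augmenting path L7→R2 (+1); matched 5.
Augmenting path L4→R3→L2→R4 (+1); matched 6.
No augmenting path remains; maximum matching = 6.
König certificate: {L1, L2, L3, L6, L7, R3} is a vertex cover of size 6 (every listed pair touches it), so no matching can be larger.

6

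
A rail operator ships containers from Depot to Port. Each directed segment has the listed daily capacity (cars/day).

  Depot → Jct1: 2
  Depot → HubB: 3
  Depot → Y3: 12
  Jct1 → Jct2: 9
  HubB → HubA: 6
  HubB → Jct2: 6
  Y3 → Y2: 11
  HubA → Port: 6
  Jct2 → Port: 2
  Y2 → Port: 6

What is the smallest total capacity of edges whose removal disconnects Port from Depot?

Augment Depot→Jct1→Jct2→Port: bottleneck 2, flow now 2.
Augment Depot→HubB→HubA→Port: bottleneck 3, flow now 5.
Augment Depot→Y3→Y2→Port: bottleneck 6, flow now 11.
No augmenting path remains; maximum flow = 11.
By max-flow min-cut, the minimum cut capacity equals the max flow.
In the residual graph, reachable from Depot: {Depot, Y3, Y2}.
Min-cut edges: Depot→Jct1 (2), Depot→HubB (3), Y2→Port (6); capacity 2 + 3 + 6 = 11.

11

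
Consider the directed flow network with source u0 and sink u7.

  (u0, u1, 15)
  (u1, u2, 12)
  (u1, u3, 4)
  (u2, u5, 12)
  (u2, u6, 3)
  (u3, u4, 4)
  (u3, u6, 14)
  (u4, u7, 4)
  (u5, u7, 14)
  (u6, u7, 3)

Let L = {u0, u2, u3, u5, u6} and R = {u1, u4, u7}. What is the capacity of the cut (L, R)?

Edges leaving {u0, u2, u3, u5, u6}: u0→u1 (15), u3→u4 (4), u5→u7 (14), u6→u7 (3).
Cut capacity = 15 + 4 + 14 + 3 = 36.

36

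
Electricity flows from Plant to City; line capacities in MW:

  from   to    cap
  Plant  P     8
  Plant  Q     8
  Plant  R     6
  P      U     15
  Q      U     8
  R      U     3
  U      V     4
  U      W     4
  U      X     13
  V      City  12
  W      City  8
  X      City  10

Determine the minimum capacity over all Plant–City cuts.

Augment Plant→P→U→V→City: bottleneck 4, flow now 4.
Augment Plant→P→U→W→City: bottleneck 4, flow now 8.
Augment Plant→Q→U→X→City: bottleneck 8, flow now 16.
Augment Plant→R→U→X→City: bottleneck 2, flow now 18.
No augmenting path remains; maximum flow = 18.
By max-flow min-cut, the minimum cut capacity equals the max flow.
In the residual graph, reachable from Plant: {Plant, P, Q, R, U, X}.
Min-cut edges: U→V (4), U→W (4), X→City (10); capacity 4 + 4 + 10 = 18.

18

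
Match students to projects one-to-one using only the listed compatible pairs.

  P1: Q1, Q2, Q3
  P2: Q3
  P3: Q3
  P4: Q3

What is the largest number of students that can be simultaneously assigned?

2

Unit-capacity flow: source→left, listed edges, right→sink; max matching = max flow.
Augmenting path P1→Q1 (+1); matched 1.
Augmenting path P2→Q3 (+1); matched 2.
No augmenting path remains; maximum matching = 2.
König certificate: {P1, Q3} is a vertex cover of size 2 (every listed pair touches it), so no matching can be larger.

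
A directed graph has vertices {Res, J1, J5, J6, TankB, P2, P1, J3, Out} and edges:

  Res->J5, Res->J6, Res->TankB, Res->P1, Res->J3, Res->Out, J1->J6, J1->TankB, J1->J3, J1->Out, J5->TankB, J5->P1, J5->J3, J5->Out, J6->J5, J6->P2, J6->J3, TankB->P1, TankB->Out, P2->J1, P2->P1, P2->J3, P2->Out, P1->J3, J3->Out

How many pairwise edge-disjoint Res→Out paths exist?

5

Assign every edge capacity 1; by Menger, the answer equals the max flow.
Path Res→Out (+1); total 1.
Path Res→J5→Out (+1); total 2.
Path Res→TankB→Out (+1); total 3.
Path Res→J3→Out (+1); total 4.
Path Res→J6→P2→Out (+1); total 5.
No residual Res→Out path; max flow = 5.
Certifying cut of size 5: {J3→Out, Res→J5, Res→J6, Res→Out, Res→TankB}.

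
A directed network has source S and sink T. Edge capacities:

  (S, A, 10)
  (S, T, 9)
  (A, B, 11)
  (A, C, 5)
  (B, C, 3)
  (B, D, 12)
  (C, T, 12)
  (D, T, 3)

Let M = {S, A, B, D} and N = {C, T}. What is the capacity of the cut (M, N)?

20

Edges leaving {S, A, B, D}: S→T (9), A→C (5), B→C (3), D→T (3).
Cut capacity = 9 + 5 + 3 + 3 = 20.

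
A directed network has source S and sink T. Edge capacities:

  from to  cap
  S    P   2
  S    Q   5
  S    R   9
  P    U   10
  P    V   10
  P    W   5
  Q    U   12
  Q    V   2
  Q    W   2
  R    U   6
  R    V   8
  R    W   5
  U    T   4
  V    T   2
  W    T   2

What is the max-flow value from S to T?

Augment S→P→U→T: bottleneck 2, flow now 2.
Augment S→Q→U→T: bottleneck 2, flow now 4.
Augment S→Q→V→T: bottleneck 2, flow now 6.
Augment S→Q→W→T: bottleneck 1, flow now 7.
Augment S→R→W→T: bottleneck 1, flow now 8.
No augmenting path remains; maximum flow = 8.
In the residual graph, reachable from S: {S, P, Q, R, U, V, W}.
Min-cut edges: U→T (4), V→T (2), W→T (2); capacity 4 + 2 + 2 = 8.
This cut is saturated, so no flow can exceed 8.

8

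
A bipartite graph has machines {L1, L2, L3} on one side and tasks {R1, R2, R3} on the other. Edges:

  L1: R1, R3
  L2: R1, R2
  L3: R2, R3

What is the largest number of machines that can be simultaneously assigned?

3

Unit-capacity flow: source→left, listed edges, right→sink; max matching = max flow.
Augmenting path L1→R1 (+1); matched 1.
Augmenting path L2→R2 (+1); matched 2.
Augmenting path L3→R3 (+1); matched 3.
No augmenting path remains; maximum matching = 3.
König certificate: {L1, L2, L3} is a vertex cover of size 3 (every listed pair touches it), so no matching can be larger.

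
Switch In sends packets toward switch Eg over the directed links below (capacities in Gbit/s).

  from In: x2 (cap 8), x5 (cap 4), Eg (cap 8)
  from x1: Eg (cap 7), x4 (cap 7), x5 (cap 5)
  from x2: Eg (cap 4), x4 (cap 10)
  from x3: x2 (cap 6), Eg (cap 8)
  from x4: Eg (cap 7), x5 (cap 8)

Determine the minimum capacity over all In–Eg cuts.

16

Augment In→Eg: bottleneck 8, flow now 8.
Augment In→x2→Eg: bottleneck 4, flow now 12.
Augment In→x2→x4→Eg: bottleneck 4, flow now 16.
No augmenting path remains; maximum flow = 16.
By max-flow min-cut, the minimum cut capacity equals the max flow.
In the residual graph, reachable from In: {In, x5}.
Min-cut edges: In→x2 (8), In→Eg (8); capacity 8 + 8 = 16.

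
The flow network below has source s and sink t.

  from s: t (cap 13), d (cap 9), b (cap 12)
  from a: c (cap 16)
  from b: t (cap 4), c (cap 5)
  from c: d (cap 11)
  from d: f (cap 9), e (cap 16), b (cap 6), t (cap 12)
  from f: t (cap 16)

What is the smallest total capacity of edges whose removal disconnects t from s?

Augment s→t: bottleneck 13, flow now 13.
Augment s→b→t: bottleneck 4, flow now 17.
Augment s→d→t: bottleneck 9, flow now 26.
Augment s→b→c→d→t: bottleneck 3, flow now 29.
Augment s→b→c→d→f→t: bottleneck 2, flow now 31.
No augmenting path remains; maximum flow = 31.
By max-flow min-cut, the minimum cut capacity equals the max flow.
In the residual graph, reachable from s: {s, b}.
Min-cut edges: s→d (9), s→t (13), b→c (5), b→t (4); capacity 9 + 13 + 5 + 4 = 31.

31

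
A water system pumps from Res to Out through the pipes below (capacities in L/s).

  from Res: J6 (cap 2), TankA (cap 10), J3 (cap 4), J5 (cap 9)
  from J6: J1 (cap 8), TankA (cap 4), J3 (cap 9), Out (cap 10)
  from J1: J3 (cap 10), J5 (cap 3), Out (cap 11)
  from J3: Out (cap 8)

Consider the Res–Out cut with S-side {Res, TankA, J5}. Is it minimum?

Given cut capacity: 2 + 4 = 6.
Augment Res→J6→Out: bottleneck 2, flow now 2.
Augment Res→J3→Out: bottleneck 4, flow now 6.
No augmenting path remains; maximum flow = 6.
Cut capacity 6 equals the max flow, so it is a minimum cut.

Yes — it is a minimum cut (capacity 6).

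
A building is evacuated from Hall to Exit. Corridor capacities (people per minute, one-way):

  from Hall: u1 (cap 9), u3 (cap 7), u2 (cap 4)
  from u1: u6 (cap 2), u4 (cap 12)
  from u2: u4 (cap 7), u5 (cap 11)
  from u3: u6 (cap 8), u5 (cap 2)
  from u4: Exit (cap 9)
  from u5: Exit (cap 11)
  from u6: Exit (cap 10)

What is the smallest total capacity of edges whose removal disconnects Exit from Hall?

Augment Hall→u1→u4→Exit: bottleneck 9, flow now 9.
Augment Hall→u2→u5→Exit: bottleneck 4, flow now 13.
Augment Hall→u3→u5→Exit: bottleneck 2, flow now 15.
Augment Hall→u3→u6→Exit: bottleneck 5, flow now 20.
No augmenting path remains; maximum flow = 20.
By max-flow min-cut, the minimum cut capacity equals the max flow.
In the residual graph, reachable from Hall: {Hall}.
Min-cut edges: Hall→u1 (9), Hall→u2 (4), Hall→u3 (7); capacity 9 + 4 + 7 = 20.

20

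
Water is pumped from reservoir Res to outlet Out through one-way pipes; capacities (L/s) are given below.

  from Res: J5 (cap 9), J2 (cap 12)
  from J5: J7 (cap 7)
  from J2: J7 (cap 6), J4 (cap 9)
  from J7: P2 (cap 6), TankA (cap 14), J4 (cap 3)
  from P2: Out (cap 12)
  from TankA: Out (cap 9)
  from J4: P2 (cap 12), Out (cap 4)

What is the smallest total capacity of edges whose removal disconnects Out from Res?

19

Augment Res→J2→J4→Out: bottleneck 4, flow now 4.
Augment Res→J5→J7→P2→Out: bottleneck 6, flow now 10.
Augment Res→J5→J7→TankA→Out: bottleneck 1, flow now 11.
Augment Res→J2→J7→TankA→Out: bottleneck 6, flow now 17.
Augment Res→J2→J4→P2→Out: bottleneck 2, flow now 19.
No augmenting path remains; maximum flow = 19.
By max-flow min-cut, the minimum cut capacity equals the max flow.
In the residual graph, reachable from Res: {Res, J5}.
Min-cut edges: Res→J2 (12), J5→J7 (7); capacity 12 + 7 = 19.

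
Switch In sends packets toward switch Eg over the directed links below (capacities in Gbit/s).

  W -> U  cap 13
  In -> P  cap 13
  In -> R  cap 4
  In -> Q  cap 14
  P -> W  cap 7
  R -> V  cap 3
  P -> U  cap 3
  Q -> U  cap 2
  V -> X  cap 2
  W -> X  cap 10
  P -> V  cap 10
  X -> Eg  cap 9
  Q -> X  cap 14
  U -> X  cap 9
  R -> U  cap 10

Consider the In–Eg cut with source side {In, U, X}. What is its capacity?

Edges leaving {In, U, X}: In→P (13), In→Q (14), In→R (4), X→Eg (9).
Cut capacity = 13 + 14 + 4 + 9 = 40.

40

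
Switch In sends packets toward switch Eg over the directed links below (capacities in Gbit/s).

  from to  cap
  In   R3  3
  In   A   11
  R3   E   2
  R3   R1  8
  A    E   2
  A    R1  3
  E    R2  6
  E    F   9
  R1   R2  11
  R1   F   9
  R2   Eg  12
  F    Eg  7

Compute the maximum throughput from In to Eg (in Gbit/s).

8

Augment In→R3→E→R2→Eg: bottleneck 2, flow now 2.
Augment In→R3→R1→R2→Eg: bottleneck 1, flow now 3.
Augment In→A→E→R2→Eg: bottleneck 2, flow now 5.
Augment In→A→R1→R2→Eg: bottleneck 3, flow now 8.
No augmenting path remains; maximum flow = 8.
In the residual graph, reachable from In: {In, A}.
Min-cut edges: In→R3 (3), A→E (2), A→R1 (3); capacity 3 + 2 + 3 = 8.
This cut is saturated, so no flow can exceed 8.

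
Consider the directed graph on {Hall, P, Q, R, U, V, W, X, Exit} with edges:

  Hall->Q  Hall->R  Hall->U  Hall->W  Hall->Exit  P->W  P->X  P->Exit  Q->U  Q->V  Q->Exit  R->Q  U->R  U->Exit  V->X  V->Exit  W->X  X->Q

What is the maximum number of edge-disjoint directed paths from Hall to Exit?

Assign every edge capacity 1; by Menger, the answer equals the max flow.
Path Hall→Exit (+1); total 1.
Path Hall→Q→Exit (+1); total 2.
Path Hall→U→Exit (+1); total 3.
Path Hall→R→Q→V→Exit (+1); total 4.
No residual Hall→Exit path; max flow = 4.
Certifying cut of size 4: {Hall→Exit, Q→Exit, Q→V, U→Exit}.

4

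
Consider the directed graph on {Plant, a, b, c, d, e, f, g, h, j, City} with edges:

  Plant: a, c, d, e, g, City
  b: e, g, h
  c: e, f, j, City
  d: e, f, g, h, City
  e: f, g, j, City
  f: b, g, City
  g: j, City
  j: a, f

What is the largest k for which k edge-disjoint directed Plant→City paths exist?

Assign every edge capacity 1; by Menger, the answer equals the max flow.
Path Plant→City (+1); total 1.
Path Plant→c→City (+1); total 2.
Path Plant→d→City (+1); total 3.
Path Plant→e→City (+1); total 4.
Path Plant→g→City (+1); total 5.
No residual Plant→City path; max flow = 5.
Certifying cut of size 5: {Plant→City, Plant→c, Plant→d, Plant→e, Plant→g}.

5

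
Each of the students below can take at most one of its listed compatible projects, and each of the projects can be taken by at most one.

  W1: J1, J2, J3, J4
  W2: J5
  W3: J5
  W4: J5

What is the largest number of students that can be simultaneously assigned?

2

Unit-capacity flow: source→left, listed edges, right→sink; max matching = max flow.
Augmenting path W1→J1 (+1); matched 1.
Augmenting path W2→J5 (+1); matched 2.
No augmenting path remains; maximum matching = 2.
König certificate: {W1, J5} is a vertex cover of size 2 (every listed pair touches it), so no matching can be larger.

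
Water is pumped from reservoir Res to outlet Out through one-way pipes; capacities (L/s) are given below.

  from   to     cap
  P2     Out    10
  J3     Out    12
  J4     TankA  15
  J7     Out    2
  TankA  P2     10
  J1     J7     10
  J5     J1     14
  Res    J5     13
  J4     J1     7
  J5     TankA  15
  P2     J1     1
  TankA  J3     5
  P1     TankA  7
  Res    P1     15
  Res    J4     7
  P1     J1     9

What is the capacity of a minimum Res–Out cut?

17

Augment Res→J4→TankA→J3→Out: bottleneck 5, flow now 5.
Augment Res→J4→TankA→P2→Out: bottleneck 2, flow now 7.
Augment Res→P1→TankA→P2→Out: bottleneck 7, flow now 14.
Augment Res→P1→J1→J7→Out: bottleneck 2, flow now 16.
Augment Res→J5→TankA→P2→Out: bottleneck 1, flow now 17.
No augmenting path remains; maximum flow = 17.
By max-flow min-cut, the minimum cut capacity equals the max flow.
In the residual graph, reachable from Res: {Res, J4, P1, J5, TankA, J1, J7}.
Min-cut edges: TankA→J3 (5), TankA→P2 (10), J7→Out (2); capacity 5 + 10 + 2 = 17.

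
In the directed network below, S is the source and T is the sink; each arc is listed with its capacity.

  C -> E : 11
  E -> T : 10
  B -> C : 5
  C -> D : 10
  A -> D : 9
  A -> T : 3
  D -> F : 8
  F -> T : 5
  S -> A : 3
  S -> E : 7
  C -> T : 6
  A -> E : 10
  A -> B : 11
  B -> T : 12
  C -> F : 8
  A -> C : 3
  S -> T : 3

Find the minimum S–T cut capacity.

Augment S→T: bottleneck 3, flow now 3.
Augment S→A→T: bottleneck 3, flow now 6.
Augment S→E→T: bottleneck 7, flow now 13.
No augmenting path remains; maximum flow = 13.
By max-flow min-cut, the minimum cut capacity equals the max flow.
In the residual graph, reachable from S: {S}.
Min-cut edges: S→A (3), S→E (7), S→T (3); capacity 3 + 7 + 3 = 13.

13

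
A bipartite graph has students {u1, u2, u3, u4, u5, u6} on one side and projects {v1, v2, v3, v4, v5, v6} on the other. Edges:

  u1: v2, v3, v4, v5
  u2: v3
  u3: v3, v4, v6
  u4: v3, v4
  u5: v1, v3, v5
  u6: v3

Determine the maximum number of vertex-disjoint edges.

Unit-capacity flow: source→left, listed edges, right→sink; max matching = max flow.
Augmenting path u1→v2 (+1); matched 1.
Augmenting path u2→v3 (+1); matched 2.
Augmenting path u3→v4 (+1); matched 3.
Augmenting path u5→v1 (+1); matched 4.
Augmenting path u4→v4→u3→v6 (+1); matched 5.
No augmenting path remains; maximum matching = 5.
König certificate: {u1, u3, u4, u5, v3} is a vertex cover of size 5 (every listed pair touches it), so no matching can be larger.

5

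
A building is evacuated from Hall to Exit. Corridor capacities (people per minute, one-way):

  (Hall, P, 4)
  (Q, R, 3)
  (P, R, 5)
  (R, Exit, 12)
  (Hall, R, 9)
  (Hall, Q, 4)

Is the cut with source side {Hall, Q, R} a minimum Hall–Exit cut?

Given cut capacity: 4 + 12 = 16.
Augment Hall→R→Exit: bottleneck 9, flow now 9.
Augment Hall→P→R→Exit: bottleneck 3, flow now 12.
No augmenting path remains; maximum flow = 12.
In the residual graph, reachable from Hall: {Hall, P, Q, R}.
Min-cut edges: R→Exit (12); capacity 12 = 12.
Cut capacity 16 exceeds the max flow 12, so it is not minimum.

No — its capacity is 16, but the minimum cut has capacity 12.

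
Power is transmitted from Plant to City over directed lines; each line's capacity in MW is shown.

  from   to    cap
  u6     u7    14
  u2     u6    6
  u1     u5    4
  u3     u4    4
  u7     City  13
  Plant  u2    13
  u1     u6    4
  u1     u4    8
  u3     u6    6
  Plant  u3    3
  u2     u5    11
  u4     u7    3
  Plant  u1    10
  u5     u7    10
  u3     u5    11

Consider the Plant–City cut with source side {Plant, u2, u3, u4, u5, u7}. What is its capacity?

35

Edges leaving {Plant, u2, u3, u4, u5, u7}: Plant→u1 (10), u2→u6 (6), u3→u6 (6), u7→City (13).
Cut capacity = 10 + 6 + 6 + 13 = 35.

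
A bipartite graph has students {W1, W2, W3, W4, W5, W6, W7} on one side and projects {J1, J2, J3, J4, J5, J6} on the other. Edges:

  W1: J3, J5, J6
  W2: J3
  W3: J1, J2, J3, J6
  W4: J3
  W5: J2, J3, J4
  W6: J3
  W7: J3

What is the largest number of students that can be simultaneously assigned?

Unit-capacity flow: source→left, listed edges, right→sink; max matching = max flow.
Augmenting path W1→J3 (+1); matched 1.
Augmenting path W3→J1 (+1); matched 2.
Augmenting path W5→J2 (+1); matched 3.
Augmenting path W2→J3→W1→J5 (+1); matched 4.
No augmenting path remains; maximum matching = 4.
König certificate: {W1, W3, W5, J3} is a vertex cover of size 4 (every listed pair touches it), so no matching can be larger.

4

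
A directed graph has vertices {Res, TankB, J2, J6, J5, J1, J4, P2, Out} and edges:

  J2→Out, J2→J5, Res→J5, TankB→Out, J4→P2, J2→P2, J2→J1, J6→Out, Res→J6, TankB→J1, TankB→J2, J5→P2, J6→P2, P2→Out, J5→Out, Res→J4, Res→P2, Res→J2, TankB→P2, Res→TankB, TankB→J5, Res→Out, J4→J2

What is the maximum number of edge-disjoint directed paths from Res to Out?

Assign every edge capacity 1; by Menger, the answer equals the max flow.
Path Res→Out (+1); total 1.
Path Res→TankB→Out (+1); total 2.
Path Res→J2→Out (+1); total 3.
Path Res→J6→Out (+1); total 4.
Path Res→J5→Out (+1); total 5.
Path Res→P2→Out (+1); total 6.
No residual Res→Out path; max flow = 6.
Certifying cut of size 6: {J2→Out, J5→Out, P2→Out, Res→J6, Res→Out, Res→TankB}.

6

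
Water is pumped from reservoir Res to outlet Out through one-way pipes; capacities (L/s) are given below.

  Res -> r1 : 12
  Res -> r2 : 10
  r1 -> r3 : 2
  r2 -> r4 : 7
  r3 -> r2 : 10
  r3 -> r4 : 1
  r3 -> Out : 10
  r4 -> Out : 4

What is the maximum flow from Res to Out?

Augment Res→r1→r3→Out: bottleneck 2, flow now 2.
Augment Res→r2→r4→Out: bottleneck 4, flow now 6.
No augmenting path remains; maximum flow = 6.
In the residual graph, reachable from Res: {Res, r1, r2, r4}.
Min-cut edges: r1→r3 (2), r4→Out (4); capacity 2 + 4 = 6.
This cut is saturated, so no flow can exceed 6.

6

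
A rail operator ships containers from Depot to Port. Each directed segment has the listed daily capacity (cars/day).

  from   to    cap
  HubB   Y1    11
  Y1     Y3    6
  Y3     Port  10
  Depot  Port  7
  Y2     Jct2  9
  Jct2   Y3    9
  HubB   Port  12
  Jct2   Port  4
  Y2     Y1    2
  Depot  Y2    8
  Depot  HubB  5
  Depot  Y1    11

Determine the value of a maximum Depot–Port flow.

Augment Depot→Port: bottleneck 7, flow now 7.
Augment Depot→HubB→Port: bottleneck 5, flow now 12.
Augment Depot→Y2→Jct2→Port: bottleneck 4, flow now 16.
Augment Depot→Y1→Y3→Port: bottleneck 6, flow now 22.
Augment Depot→Y2→Jct2→Y3→Port: bottleneck 4, flow now 26.
No augmenting path remains; maximum flow = 26.
In the residual graph, reachable from Depot: {Depot, Y1}.
Min-cut edges: Depot→Y2 (8), Depot→HubB (5), Depot→Port (7), Y1→Y3 (6); capacity 8 + 5 + 7 + 6 = 26.
This cut is saturated, so no flow can exceed 26.

26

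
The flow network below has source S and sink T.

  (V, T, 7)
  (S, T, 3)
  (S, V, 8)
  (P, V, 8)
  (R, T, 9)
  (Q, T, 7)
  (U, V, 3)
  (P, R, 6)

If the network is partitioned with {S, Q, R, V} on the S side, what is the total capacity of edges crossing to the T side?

26

Edges leaving {S, Q, R, V}: S→T (3), Q→T (7), R→T (9), V→T (7).
Cut capacity = 3 + 7 + 9 + 7 = 26.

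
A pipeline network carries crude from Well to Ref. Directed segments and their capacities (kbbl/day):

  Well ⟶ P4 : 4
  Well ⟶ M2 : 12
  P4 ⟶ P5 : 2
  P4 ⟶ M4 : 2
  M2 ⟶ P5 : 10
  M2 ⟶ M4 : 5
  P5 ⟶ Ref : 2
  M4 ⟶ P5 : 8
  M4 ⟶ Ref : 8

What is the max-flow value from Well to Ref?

9

Augment Well→P4→P5→Ref: bottleneck 2, flow now 2.
Augment Well→P4→M4→Ref: bottleneck 2, flow now 4.
Augment Well→M2→M4→Ref: bottleneck 5, flow now 9.
No augmenting path remains; maximum flow = 9.
In the residual graph, reachable from Well: {Well, P4, M2, P5}.
Min-cut edges: P4→M4 (2), M2→M4 (5), P5→Ref (2); capacity 2 + 5 + 2 = 9.
This cut is saturated, so no flow can exceed 9.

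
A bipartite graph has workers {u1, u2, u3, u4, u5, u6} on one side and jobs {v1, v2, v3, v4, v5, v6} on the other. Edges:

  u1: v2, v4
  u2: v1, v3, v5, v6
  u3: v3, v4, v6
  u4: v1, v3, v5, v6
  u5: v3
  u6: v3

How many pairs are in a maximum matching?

Unit-capacity flow: source→left, listed edges, right→sink; max matching = max flow.
Augmenting path u1→v2 (+1); matched 1.
Augmenting path u2→v1 (+1); matched 2.
Augmenting path u3→v3 (+1); matched 3.
Augmenting path u4→v5 (+1); matched 4.
Augmenting path u5→v3→u3→v4 (+1); matched 5.
No augmenting path remains; maximum matching = 5.
König certificate: {u1, u2, u3, u4, v3} is a vertex cover of size 5 (every listed pair touches it), so no matching can be larger.

5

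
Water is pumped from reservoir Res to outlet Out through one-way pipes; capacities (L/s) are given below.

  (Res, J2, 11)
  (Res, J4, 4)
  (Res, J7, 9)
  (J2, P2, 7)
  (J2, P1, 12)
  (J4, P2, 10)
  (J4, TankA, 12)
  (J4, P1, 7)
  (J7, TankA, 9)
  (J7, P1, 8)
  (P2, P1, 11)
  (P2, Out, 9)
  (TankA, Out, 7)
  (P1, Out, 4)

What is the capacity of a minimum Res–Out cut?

20

Augment Res→J2→P2→Out: bottleneck 7, flow now 7.
Augment Res→J2→P1→Out: bottleneck 4, flow now 11.
Augment Res→J4→P2→Out: bottleneck 2, flow now 13.
Augment Res→J4→TankA→Out: bottleneck 2, flow now 15.
Augment Res→J7→TankA→Out: bottleneck 5, flow now 20.
No augmenting path remains; maximum flow = 20.
By max-flow min-cut, the minimum cut capacity equals the max flow.
In the residual graph, reachable from Res: {Res, J2, J4, J7, P2, TankA, P1}.
Min-cut edges: P2→Out (9), TankA→Out (7), P1→Out (4); capacity 9 + 7 + 4 = 20.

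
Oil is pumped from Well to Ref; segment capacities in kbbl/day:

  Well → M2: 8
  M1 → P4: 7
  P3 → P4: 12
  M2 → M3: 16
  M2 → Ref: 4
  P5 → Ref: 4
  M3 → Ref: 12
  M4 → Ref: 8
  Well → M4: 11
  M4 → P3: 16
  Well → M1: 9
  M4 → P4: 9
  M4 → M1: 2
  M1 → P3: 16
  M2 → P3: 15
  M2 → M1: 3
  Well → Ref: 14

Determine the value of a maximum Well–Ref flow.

30

Augment Well→Ref: bottleneck 14, flow now 14.
Augment Well→M4→Ref: bottleneck 8, flow now 22.
Augment Well→M2→Ref: bottleneck 4, flow now 26.
Augment Well→M2→M3→Ref: bottleneck 4, flow now 30.
No augmenting path remains; maximum flow = 30.
In the residual graph, reachable from Well: {Well, M4, M1, P3, P4}.
Min-cut edges: Well→M2 (8), Well→Ref (14), M4→Ref (8); capacity 8 + 14 + 8 = 30.
This cut is saturated, so no flow can exceed 30.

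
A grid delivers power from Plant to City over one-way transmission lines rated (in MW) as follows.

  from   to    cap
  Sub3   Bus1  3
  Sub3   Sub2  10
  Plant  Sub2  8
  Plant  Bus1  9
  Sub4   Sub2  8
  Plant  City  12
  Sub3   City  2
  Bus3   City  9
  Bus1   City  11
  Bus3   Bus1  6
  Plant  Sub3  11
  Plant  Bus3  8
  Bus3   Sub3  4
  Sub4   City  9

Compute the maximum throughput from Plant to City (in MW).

33

Augment Plant→City: bottleneck 12, flow now 12.
Augment Plant→Bus3→City: bottleneck 8, flow now 20.
Augment Plant→Sub3→City: bottleneck 2, flow now 22.
Augment Plant→Bus1→City: bottleneck 9, flow now 31.
Augment Plant→Sub3→Bus1→City: bottleneck 2, flow now 33.
No augmenting path remains; maximum flow = 33.
In the residual graph, reachable from Plant: {Plant, Sub3, Bus1, Sub2}.
Min-cut edges: Plant→Bus3 (8), Plant→City (12), Sub3→City (2), Bus1→City (11); capacity 8 + 12 + 2 + 11 = 33.
This cut is saturated, so no flow can exceed 33.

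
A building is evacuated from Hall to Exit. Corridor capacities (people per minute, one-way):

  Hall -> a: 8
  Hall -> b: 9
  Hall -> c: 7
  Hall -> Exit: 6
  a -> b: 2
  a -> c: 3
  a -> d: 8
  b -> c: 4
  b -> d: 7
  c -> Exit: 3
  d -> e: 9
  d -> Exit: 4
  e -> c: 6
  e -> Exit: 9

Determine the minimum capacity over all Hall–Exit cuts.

Augment Hall→Exit: bottleneck 6, flow now 6.
Augment Hall→c→Exit: bottleneck 3, flow now 9.
Augment Hall→a→d→Exit: bottleneck 4, flow now 13.
Augment Hall→a→d→e→Exit: bottleneck 4, flow now 17.
Augment Hall→b→d→e→Exit: bottleneck 5, flow now 22.
No augmenting path remains; maximum flow = 22.
By max-flow min-cut, the minimum cut capacity equals the max flow.
In the residual graph, reachable from Hall: {Hall, a, b, c, d}.
Min-cut edges: Hall→Exit (6), c→Exit (3), d→e (9), d→Exit (4); capacity 6 + 3 + 9 + 4 = 22.

22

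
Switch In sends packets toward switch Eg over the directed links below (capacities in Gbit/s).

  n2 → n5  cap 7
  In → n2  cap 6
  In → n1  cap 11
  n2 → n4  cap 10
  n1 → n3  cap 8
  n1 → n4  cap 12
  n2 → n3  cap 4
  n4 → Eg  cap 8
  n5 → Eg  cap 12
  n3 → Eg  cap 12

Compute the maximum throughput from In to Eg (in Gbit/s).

Augment In→n1→n3→Eg: bottleneck 8, flow now 8.
Augment In→n1→n4→Eg: bottleneck 3, flow now 11.
Augment In→n2→n3→Eg: bottleneck 4, flow now 15.
Augment In→n2→n4→Eg: bottleneck 2, flow now 17.
No augmenting path remains; maximum flow = 17.
In the residual graph, reachable from In: {In}.
Min-cut edges: In→n1 (11), In→n2 (6); capacity 11 + 6 = 17.
This cut is saturated, so no flow can exceed 17.

17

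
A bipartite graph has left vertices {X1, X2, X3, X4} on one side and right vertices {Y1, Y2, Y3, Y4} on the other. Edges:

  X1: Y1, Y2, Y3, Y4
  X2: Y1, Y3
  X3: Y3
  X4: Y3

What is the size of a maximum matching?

3

Unit-capacity flow: source→left, listed edges, right→sink; max matching = max flow.
Augmenting path X1→Y1 (+1); matched 1.
Augmenting path X2→Y3 (+1); matched 2.
Augmenting path X3→Y3→X2→Y1→X1→Y2 (+1); matched 3.
No augmenting path remains; maximum matching = 3.
König certificate: {X1, X2, Y3} is a vertex cover of size 3 (every listed pair touches it), so no matching can be larger.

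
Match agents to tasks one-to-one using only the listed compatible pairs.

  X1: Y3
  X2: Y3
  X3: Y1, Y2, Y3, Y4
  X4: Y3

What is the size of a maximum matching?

Unit-capacity flow: source→left, listed edges, right→sink; max matching = max flow.
Augmenting path X1→Y3 (+1); matched 1.
Augmenting path X3→Y1 (+1); matched 2.
No augmenting path remains; maximum matching = 2.
König certificate: {X3, Y3} is a vertex cover of size 2 (every listed pair touches it), so no matching can be larger.

2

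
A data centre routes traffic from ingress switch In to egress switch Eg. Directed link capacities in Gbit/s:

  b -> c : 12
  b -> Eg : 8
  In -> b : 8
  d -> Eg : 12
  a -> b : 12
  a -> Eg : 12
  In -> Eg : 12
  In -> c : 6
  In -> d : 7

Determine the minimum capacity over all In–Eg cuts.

27

Augment In→Eg: bottleneck 12, flow now 12.
Augment In→b→Eg: bottleneck 8, flow now 20.
Augment In→d→Eg: bottleneck 7, flow now 27.
No augmenting path remains; maximum flow = 27.
By max-flow min-cut, the minimum cut capacity equals the max flow.
In the residual graph, reachable from In: {In, c}.
Min-cut edges: In→b (8), In→d (7), In→Eg (12); capacity 8 + 7 + 12 = 27.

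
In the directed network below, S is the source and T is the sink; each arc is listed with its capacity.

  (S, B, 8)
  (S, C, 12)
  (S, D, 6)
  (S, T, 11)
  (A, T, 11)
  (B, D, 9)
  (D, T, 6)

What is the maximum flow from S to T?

17

Augment S→T: bottleneck 11, flow now 11.
Augment S→D→T: bottleneck 6, flow now 17.
No augmenting path remains; maximum flow = 17.
In the residual graph, reachable from S: {S, B, C, D}.
Min-cut edges: S→T (11), D→T (6); capacity 11 + 6 = 17.
This cut is saturated, so no flow can exceed 17.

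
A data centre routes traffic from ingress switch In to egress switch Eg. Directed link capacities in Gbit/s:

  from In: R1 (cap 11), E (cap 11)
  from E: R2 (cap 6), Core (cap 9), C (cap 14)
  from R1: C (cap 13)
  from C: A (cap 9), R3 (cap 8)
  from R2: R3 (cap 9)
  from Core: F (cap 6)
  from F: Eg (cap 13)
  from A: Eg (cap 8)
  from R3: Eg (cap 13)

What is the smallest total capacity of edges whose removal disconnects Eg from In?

Augment In→E→C→A→Eg: bottleneck 8, flow now 8.
Augment In→E→C→R3→Eg: bottleneck 3, flow now 11.
Augment In→R1→C→R3→Eg: bottleneck 5, flow now 16.
Augment In→R1→C→E→R2→R3→Eg: bottleneck 5, flow now 21. (uses reverse residual edge)
Augment In→R1→C→E→Core→F→Eg: bottleneck 1, flow now 22. (uses reverse residual edge)
No augmenting path remains; maximum flow = 22.
By max-flow min-cut, the minimum cut capacity equals the max flow.
In the residual graph, reachable from In: {In}.
Min-cut edges: In→E (11), In→R1 (11); capacity 11 + 11 = 22.

22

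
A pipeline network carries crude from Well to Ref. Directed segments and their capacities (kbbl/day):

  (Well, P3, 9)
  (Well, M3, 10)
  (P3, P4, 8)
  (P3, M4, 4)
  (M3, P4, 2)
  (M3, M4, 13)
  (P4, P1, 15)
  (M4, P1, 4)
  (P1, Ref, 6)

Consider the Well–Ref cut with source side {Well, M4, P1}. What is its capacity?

25

Edges leaving {Well, M4, P1}: Well→P3 (9), Well→M3 (10), P1→Ref (6).
Cut capacity = 9 + 10 + 6 = 25.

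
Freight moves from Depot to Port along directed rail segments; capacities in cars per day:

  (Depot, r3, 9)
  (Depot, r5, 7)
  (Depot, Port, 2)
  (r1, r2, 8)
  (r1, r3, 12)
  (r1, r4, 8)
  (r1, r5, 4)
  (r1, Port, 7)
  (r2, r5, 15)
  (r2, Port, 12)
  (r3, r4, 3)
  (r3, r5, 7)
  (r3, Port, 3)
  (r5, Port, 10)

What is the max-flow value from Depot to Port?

Augment Depot→Port: bottleneck 2, flow now 2.
Augment Depot→r3→Port: bottleneck 3, flow now 5.
Augment Depot→r5→Port: bottleneck 7, flow now 12.
Augment Depot→r3→r5→Port: bottleneck 3, flow now 15.
No augmenting path remains; maximum flow = 15.
In the residual graph, reachable from Depot: {Depot, r3, r4, r5}.
Min-cut edges: Depot→Port (2), r3→Port (3), r5→Port (10); capacity 2 + 3 + 10 = 15.
This cut is saturated, so no flow can exceed 15.

15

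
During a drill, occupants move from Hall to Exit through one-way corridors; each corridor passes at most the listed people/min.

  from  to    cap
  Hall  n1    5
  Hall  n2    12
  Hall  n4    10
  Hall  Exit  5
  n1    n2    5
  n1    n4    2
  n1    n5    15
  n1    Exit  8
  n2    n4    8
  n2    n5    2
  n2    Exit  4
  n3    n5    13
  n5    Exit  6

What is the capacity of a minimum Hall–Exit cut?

16

Augment Hall→Exit: bottleneck 5, flow now 5.
Augment Hall→n1→Exit: bottleneck 5, flow now 10.
Augment Hall→n2→Exit: bottleneck 4, flow now 14.
Augment Hall→n2→n5→Exit: bottleneck 2, flow now 16.
No augmenting path remains; maximum flow = 16.
By max-flow min-cut, the minimum cut capacity equals the max flow.
In the residual graph, reachable from Hall: {Hall, n2, n4}.
Min-cut edges: Hall→n1 (5), Hall→Exit (5), n2→n5 (2), n2→Exit (4); capacity 5 + 5 + 2 + 4 = 16.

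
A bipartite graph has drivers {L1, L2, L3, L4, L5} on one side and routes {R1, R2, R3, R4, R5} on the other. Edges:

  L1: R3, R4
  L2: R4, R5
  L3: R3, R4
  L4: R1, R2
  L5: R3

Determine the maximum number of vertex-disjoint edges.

4

Unit-capacity flow: source→left, listed edges, right→sink; max matching = max flow.
Augmenting path L1→R3 (+1); matched 1.
Augmenting path L2→R4 (+1); matched 2.
Augmenting path L4→R1 (+1); matched 3.
Augmenting path L3→R4→L2→R5 (+1); matched 4.
No augmenting path remains; maximum matching = 4.
König certificate: {L2, L4, R3, R4} is a vertex cover of size 4 (every listed pair touches it), so no matching can be larger.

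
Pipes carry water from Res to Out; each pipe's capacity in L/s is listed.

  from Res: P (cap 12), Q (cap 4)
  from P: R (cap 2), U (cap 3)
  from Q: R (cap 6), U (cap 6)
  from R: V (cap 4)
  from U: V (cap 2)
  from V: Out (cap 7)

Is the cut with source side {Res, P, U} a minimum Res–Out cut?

Given cut capacity: 4 + 2 + 2 = 8.
Augment Res→P→R→V→Out: bottleneck 2, flow now 2.
Augment Res→P→U→V→Out: bottleneck 2, flow now 4.
Augment Res→Q→R→V→Out: bottleneck 2, flow now 6.
No augmenting path remains; maximum flow = 6.
In the residual graph, reachable from Res: {Res, P, Q, R, U}.
Min-cut edges: R→V (4), U→V (2); capacity 4 + 2 = 6.
Cut capacity 8 exceeds the max flow 6, so it is not minimum.

No — its capacity is 8, but the minimum cut has capacity 6.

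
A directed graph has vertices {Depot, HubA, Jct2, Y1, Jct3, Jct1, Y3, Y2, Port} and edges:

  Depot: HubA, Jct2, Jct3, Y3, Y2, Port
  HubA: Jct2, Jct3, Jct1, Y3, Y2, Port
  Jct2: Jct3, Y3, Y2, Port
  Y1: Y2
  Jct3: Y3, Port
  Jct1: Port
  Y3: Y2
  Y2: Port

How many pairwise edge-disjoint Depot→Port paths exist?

5

Assign every edge capacity 1; by Menger, the answer equals the max flow.
Path Depot→Port (+1); total 1.
Path Depot→HubA→Port (+1); total 2.
Path Depot→Jct2→Port (+1); total 3.
Path Depot→Jct3→Port (+1); total 4.
Path Depot→Y2→Port (+1); total 5.
No residual Depot→Port path; max flow = 5.
Certifying cut of size 5: {Depot→HubA, Depot→Jct2, Depot→Jct3, Depot→Port, Y2→Port}.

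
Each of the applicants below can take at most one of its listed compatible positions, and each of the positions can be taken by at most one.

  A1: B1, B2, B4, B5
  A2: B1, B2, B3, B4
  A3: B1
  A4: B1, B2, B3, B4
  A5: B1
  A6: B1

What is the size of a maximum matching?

Unit-capacity flow: source→left, listed edges, right→sink; max matching = max flow.
Augmenting path A1→B1 (+1); matched 1.
Augmenting path A2→B2 (+1); matched 2.
Augmenting path A4→B3 (+1); matched 3.
Augmenting path A3→B1→A1→B4 (+1); matched 4.
No augmenting path remains; maximum matching = 4.
König certificate: {A1, A2, A4, B1} is a vertex cover of size 4 (every listed pair touches it), so no matching can be larger.

4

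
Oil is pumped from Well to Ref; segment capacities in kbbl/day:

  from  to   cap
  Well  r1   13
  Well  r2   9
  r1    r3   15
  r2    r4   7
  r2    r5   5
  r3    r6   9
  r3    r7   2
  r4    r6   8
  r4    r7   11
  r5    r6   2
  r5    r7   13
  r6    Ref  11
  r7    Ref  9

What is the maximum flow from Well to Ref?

Augment Well→r1→r3→r6→Ref: bottleneck 9, flow now 9.
Augment Well→r1→r3→r7→Ref: bottleneck 2, flow now 11.
Augment Well→r2→r4→r6→Ref: bottleneck 2, flow now 13.
Augment Well→r2→r4→r7→Ref: bottleneck 5, flow now 18.
Augment Well→r2→r5→r7→Ref: bottleneck 2, flow now 20.
No augmenting path remains; maximum flow = 20.
In the residual graph, reachable from Well: {Well, r1, r3}.
Min-cut edges: Well→r2 (9), r3→r6 (9), r3→r7 (2); capacity 9 + 9 + 2 = 20.
This cut is saturated, so no flow can exceed 20.

20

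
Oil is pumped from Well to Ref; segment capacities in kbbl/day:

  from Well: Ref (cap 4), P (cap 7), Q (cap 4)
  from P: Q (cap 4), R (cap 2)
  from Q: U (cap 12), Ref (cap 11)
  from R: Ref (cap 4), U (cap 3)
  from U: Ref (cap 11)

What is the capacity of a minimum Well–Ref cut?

Augment Well→Ref: bottleneck 4, flow now 4.
Augment Well→Q→Ref: bottleneck 4, flow now 8.
Augment Well→P→Q→Ref: bottleneck 4, flow now 12.
Augment Well→P→R→Ref: bottleneck 2, flow now 14.
No augmenting path remains; maximum flow = 14.
By max-flow min-cut, the minimum cut capacity equals the max flow.
In the residual graph, reachable from Well: {Well, P}.
Min-cut edges: Well→Q (4), Well→Ref (4), P→Q (4), P→R (2); capacity 4 + 4 + 4 + 2 = 14.

14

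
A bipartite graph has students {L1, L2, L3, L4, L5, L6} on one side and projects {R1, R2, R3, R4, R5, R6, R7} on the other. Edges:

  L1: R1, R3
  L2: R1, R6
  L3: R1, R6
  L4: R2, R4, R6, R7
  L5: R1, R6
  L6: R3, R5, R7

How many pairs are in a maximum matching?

Unit-capacity flow: source→left, listed edges, right→sink; max matching = max flow.
Augmenting path L1→R1 (+1); matched 1.
Augmenting path L2→R6 (+1); matched 2.
Augmenting path L4→R2 (+1); matched 3.
Augmenting path L6→R3 (+1); matched 4.
Augmenting path L3→R1→L1→R3→L6→R5 (+1); matched 5.
No augmenting path remains; maximum matching = 5.
König certificate: {L1, L4, L6, R1, R6} is a vertex cover of size 5 (every listed pair touches it), so no matching can be larger.

5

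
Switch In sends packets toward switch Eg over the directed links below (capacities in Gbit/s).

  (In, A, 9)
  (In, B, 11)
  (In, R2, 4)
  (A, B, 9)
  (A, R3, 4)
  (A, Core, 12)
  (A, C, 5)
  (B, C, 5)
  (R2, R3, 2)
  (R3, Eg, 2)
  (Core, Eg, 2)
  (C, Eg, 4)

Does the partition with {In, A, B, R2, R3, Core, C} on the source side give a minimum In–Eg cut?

Yes — it is a minimum cut (capacity 8).

Given cut capacity: 2 + 2 + 4 = 8.
Augment In→A→R3→Eg: bottleneck 2, flow now 2.
Augment In→A→Core→Eg: bottleneck 2, flow now 4.
Augment In→A→C→Eg: bottleneck 4, flow now 8.
No augmenting path remains; maximum flow = 8.
Cut capacity 8 equals the max flow, so it is a minimum cut.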